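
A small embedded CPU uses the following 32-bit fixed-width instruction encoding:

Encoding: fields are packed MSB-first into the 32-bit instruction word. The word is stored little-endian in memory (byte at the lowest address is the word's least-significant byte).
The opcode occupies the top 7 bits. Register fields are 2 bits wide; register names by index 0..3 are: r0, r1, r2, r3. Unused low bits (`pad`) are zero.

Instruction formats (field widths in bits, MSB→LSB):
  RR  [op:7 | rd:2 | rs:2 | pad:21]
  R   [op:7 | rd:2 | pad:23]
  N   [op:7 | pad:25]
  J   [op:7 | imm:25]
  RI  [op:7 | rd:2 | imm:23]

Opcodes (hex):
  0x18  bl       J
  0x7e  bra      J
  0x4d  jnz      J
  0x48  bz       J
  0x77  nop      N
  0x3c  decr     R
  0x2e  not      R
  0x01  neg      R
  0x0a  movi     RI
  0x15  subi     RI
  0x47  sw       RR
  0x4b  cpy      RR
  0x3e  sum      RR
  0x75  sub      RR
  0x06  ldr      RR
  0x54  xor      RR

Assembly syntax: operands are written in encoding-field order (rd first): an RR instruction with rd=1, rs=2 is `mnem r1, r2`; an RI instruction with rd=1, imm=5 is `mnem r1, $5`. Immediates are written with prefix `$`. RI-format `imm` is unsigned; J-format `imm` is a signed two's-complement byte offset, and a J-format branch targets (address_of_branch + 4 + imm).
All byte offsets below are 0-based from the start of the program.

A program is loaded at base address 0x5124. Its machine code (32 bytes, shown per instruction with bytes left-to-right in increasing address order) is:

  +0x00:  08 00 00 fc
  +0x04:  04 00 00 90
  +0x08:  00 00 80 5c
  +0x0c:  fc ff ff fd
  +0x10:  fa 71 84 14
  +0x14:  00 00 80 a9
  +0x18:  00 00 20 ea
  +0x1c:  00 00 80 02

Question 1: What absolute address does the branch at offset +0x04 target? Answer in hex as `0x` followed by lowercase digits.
[04] 04 00 00 90 → 0x90000004
  op=0x90000004>>25=0x48 ⇒ bz (J)
  imm@[24:0]=0x4 ⇒ $4
  target = base 0x5124 + off 0x04 + 4 + imm 4 = 0x5130

0x5130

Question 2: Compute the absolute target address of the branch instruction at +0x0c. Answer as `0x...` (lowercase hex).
@+0c  little-endian(fc ff ff fd) = 0xfdfffffc
  opcode bits[31:25]=0x7e: bra/J
  imm: (w>>0)&0x1ffffff=0x1fffffc (s25→-4) → $-4
  target = base 0x5124 + off 0x0c + 4 + imm -4 = 0x5130

0x5130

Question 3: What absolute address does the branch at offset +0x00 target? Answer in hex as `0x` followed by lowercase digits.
0x5130

+0x00: 08 00 00 fc ⇒ word 0xfc000008 (little)
  top 7b → 0x7e → bra [J]
  imm@[24:0]=0x8 ⇒ $8
  target = base 0x5124 + off 0x00 + 4 + imm 8 = 0x5130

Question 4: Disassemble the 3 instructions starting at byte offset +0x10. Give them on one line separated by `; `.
off 0x10: read fa 71 84 14 as little → 0x148471fa
  top 7b → 0xa → movi [RI]
  rd: (w>>23)&0x3=0x1 → r1
  imm: (w>>0)&0x7fffff=0x471fa → $291322
off 0x14: read 00 00 80 a9 as little → 0xa9800000
  top 7b → 0x54 → xor [RR]
  rd: (w>>23)&0x3=0x3 → r3
  rs: (w>>21)&0x3=0x0 → r0
off 0x18: read 00 00 20 ea as little → 0xea200000
  top 7b → 0x75 → sub [RR]
  rd: (w>>23)&0x3=0x0 → r0
  rs: (w>>21)&0x3=0x1 → r1

movi r1, $291322; xor r3, r0; sub r0, r1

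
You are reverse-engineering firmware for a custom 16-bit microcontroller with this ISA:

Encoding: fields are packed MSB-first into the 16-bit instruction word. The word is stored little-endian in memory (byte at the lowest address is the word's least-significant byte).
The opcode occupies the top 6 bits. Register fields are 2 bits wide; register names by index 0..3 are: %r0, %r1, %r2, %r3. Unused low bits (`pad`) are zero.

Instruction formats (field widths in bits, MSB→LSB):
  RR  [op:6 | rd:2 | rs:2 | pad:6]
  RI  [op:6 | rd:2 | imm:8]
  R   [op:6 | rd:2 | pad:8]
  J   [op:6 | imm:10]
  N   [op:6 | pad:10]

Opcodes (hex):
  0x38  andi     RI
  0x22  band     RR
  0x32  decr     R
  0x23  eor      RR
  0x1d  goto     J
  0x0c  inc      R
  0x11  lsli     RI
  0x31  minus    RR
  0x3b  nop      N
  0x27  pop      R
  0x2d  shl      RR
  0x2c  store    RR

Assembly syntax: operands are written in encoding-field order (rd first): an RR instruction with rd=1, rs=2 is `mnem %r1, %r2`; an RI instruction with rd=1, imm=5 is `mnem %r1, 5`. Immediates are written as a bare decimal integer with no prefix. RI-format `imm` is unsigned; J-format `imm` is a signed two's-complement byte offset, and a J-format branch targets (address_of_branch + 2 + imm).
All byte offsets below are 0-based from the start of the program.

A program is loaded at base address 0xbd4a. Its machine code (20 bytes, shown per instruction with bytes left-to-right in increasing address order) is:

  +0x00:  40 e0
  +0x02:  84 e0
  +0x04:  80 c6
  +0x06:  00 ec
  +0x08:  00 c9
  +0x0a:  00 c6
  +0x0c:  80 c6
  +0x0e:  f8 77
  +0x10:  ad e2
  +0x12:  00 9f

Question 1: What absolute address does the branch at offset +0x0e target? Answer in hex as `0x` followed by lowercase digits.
+0x0e: f8 77 ⇒ word 0x77f8 (little)
  opcode bits[15:10]=0x1d: goto/J
  imm@[9:0]=0x3f8 (s10→-8) ⇒ -8
  target = base 0xbd4a + off 0x0e + 2 + imm -8 = 0xbd52

0xbd52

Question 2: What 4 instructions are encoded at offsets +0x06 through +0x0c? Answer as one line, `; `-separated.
off 0x06: read 00 ec as little → 0xec00
  top 6b → 0x3b → nop [N]
off 0x08: read 00 c9 as little → 0xc900
  top 6b → 0x32 → decr [R]
  [9:8] rd=1 = %r1
off 0x0a: read 00 c6 as little → 0xc600
  top 6b → 0x31 → minus [RR]
  [9:8] rd=2 = %r2
  [7:6] rs=0 = %r0
off 0x0c: read 80 c6 as little → 0xc680
  top 6b → 0x31 → minus [RR]
  [9:8] rd=2 = %r2
  [7:6] rs=2 = %r2

nop; decr %r1; minus %r2, %r0; minus %r2, %r2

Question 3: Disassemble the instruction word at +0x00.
@+00  little-endian(40 e0) = 0xe040
  opcode bits[15:10]=0x38: andi/RI
  rd@[9:8]=0x0 ⇒ %r0
  imm@[7:0]=0x40 ⇒ 64

andi %r0, 64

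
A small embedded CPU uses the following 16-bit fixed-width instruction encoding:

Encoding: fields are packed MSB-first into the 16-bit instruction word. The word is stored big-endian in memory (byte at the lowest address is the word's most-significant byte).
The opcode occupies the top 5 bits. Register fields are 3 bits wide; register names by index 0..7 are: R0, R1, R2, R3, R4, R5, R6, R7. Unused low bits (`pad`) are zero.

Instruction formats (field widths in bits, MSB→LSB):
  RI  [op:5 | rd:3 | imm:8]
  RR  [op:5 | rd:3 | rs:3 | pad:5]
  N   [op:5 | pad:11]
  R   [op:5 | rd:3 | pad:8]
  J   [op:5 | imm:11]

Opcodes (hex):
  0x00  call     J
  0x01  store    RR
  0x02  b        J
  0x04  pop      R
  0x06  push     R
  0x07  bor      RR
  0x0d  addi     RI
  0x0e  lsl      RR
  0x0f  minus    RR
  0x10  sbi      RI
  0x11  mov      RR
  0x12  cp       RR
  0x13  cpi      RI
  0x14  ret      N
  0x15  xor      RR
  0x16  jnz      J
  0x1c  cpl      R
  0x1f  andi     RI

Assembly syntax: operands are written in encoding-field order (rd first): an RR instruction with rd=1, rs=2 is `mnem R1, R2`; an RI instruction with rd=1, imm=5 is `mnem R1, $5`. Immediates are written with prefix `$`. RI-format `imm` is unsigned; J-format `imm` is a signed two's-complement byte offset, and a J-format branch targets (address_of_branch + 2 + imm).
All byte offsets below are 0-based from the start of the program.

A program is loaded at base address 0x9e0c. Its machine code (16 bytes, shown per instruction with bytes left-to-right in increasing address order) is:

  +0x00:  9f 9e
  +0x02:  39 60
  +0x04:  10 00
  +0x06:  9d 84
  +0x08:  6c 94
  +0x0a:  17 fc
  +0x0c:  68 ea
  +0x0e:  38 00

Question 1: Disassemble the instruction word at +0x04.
b $0

@+04  big-endian(10 00) = 0x1000
  top 5b → 0x2 → b [J]
  imm: (w>>0)&0x7ff=0x0 → $0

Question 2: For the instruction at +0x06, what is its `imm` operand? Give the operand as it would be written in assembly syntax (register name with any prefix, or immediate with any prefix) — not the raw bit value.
$132

+0x06: 9d 84 ⇒ word 0x9d84 (big)
  top 5b → 0x13 → cpi [RI]
  rd: (w>>8)&0x7=0x5 → R5
  imm: (w>>0)&0xff=0x84 → $132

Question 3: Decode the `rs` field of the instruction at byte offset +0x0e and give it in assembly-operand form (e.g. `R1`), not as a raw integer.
R0

off 0x0e: read 38 00 as big → 0x3800
  top 5b → 0x7 → bor [RR]
  rd: (w>>8)&0x7=0x0 → R0
  rs: (w>>5)&0x7=0x0 → R0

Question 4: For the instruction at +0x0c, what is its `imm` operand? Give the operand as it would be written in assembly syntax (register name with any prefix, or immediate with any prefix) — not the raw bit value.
$234

+0x0c: 68 ea ⇒ word 0x68ea (big)
  opcode bits[15:11]=0xd: addi/RI
  rd: (w>>8)&0x7=0x0 → R0
  imm: (w>>0)&0xff=0xea → $234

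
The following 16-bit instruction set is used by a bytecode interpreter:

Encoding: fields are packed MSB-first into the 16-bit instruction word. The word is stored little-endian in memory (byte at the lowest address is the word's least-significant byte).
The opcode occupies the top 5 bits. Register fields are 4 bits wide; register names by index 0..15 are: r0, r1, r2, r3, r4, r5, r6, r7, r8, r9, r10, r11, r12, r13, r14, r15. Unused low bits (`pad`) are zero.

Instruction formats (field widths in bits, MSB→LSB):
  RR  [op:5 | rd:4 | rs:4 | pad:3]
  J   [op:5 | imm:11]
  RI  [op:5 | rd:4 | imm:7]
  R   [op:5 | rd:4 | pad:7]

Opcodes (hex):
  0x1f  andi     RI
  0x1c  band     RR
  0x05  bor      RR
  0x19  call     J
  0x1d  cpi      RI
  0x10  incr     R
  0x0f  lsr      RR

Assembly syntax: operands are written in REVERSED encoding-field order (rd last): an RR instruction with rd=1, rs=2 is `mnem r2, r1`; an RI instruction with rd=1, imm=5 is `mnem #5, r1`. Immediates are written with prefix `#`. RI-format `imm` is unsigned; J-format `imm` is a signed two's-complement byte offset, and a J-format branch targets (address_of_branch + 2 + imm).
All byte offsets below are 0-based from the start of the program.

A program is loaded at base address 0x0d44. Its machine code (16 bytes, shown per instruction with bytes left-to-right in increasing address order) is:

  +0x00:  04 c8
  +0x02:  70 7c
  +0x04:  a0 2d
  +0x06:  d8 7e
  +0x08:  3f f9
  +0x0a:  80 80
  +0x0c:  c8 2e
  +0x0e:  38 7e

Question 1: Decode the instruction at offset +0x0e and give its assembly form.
@+0e  little-endian(38 7e) = 0x7e38
  op=0x7e38>>11=0xf ⇒ lsr (RR)
  [10:7] rd=12 = r12
  [6:3] rs=7 = r7

lsr r7, r12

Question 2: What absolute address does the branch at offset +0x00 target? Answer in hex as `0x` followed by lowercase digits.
0x0d4a

@+00  little-endian(04 c8) = 0xc804
  opcode bits[15:11]=0x19: call/J
  imm: (w>>0)&0x7ff=0x4 → #4
  target = base 0x0d44 + off 0x00 + 2 + imm 4 = 0x0d4a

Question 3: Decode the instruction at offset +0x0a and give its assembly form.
+0x0a: 80 80 ⇒ word 0x8080 (little)
  opcode bits[15:11]=0x10: incr/R
  [10:7] rd=1 = r1

incr r1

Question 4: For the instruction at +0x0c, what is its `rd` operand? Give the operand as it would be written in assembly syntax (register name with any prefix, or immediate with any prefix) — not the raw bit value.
+0x0c: c8 2e ⇒ word 0x2ec8 (little)
  top 5b → 0x5 → bor [RR]
  rd: (w>>7)&0xf=0xd → r13
  rs: (w>>3)&0xf=0x9 → r9

r13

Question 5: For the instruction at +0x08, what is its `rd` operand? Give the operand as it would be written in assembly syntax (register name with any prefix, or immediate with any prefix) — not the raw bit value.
+0x08: 3f f9 ⇒ word 0xf93f (little)
  top 5b → 0x1f → andi [RI]
  [10:7] rd=2 = r2
  [6:0] imm=63 = #63

r2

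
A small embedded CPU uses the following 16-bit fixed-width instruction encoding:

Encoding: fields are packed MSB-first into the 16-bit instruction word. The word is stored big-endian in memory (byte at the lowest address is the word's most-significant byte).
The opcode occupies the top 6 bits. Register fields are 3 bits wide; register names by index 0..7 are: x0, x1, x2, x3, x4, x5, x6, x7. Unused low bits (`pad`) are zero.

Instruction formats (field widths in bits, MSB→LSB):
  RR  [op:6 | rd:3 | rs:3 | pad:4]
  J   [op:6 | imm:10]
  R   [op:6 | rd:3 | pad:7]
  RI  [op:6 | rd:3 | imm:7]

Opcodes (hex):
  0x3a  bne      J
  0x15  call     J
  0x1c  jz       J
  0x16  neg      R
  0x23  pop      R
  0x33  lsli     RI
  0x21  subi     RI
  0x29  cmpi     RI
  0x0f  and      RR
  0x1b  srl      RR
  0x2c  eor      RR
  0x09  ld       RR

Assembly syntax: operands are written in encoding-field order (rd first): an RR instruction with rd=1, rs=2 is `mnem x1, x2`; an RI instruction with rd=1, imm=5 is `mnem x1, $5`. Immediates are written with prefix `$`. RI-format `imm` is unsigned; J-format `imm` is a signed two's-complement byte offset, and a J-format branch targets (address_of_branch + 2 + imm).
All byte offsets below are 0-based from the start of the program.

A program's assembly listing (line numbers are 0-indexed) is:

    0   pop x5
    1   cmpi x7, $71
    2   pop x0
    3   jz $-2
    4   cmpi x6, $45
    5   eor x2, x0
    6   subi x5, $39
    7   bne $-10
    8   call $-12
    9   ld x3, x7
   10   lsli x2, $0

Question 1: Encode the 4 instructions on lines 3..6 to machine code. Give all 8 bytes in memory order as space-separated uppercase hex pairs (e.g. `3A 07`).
73 FE A7 2D B1 00 86 A7

L3: jz op=0x1c:6|imm=-2:10 ⇒ 0x73fe ⇒ big 73 fe
L4: cmpi op=0x29:6|rd=6:3|imm=45:7 ⇒ 0xa72d ⇒ big a7 2d
L5: eor op=0x2c:6|rd=2:3|rs=0:3|pad=0:4 ⇒ 0xb100 ⇒ big b1 00
L6: subi op=0x21:6|rd=5:3|imm=39:7 ⇒ 0x86a7 ⇒ big 86 a7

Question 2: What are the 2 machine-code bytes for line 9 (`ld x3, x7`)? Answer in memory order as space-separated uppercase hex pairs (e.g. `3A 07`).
25 F0

L9: ld op=0x9:6|rd=3:3|rs=7:3|pad=0:4 ⇒ 0x25f0 ⇒ big 25 f0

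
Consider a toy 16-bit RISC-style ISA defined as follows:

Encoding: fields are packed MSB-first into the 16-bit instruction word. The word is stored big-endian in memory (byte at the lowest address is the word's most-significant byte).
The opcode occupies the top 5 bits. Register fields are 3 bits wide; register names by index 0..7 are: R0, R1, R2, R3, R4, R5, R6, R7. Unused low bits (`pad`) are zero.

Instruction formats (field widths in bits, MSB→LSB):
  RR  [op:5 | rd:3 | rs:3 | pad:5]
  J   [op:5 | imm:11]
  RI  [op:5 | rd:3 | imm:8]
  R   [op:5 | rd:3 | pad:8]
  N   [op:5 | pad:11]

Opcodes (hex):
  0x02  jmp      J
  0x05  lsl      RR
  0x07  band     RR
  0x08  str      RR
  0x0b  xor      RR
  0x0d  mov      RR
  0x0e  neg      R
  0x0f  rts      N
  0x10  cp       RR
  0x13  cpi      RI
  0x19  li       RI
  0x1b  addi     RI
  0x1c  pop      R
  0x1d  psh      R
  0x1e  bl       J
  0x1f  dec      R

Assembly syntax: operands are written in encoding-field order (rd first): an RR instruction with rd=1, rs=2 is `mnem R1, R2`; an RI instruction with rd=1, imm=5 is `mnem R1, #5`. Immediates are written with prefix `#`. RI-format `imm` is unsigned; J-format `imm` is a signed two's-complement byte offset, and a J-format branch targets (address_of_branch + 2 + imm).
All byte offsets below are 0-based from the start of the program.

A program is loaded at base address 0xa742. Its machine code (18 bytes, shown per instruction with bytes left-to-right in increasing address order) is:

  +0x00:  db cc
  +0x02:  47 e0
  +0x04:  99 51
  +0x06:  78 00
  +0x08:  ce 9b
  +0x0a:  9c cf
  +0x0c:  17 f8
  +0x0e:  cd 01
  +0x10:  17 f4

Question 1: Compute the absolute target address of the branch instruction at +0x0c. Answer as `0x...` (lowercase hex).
+0x0c: 17 f8 ⇒ word 0x17f8 (big)
  top 5b → 0x2 → jmp [J]
  imm@[10:0]=0x7f8 (s11→-8) ⇒ #-8
  target = base 0xa742 + off 0x0c + 2 + imm -8 = 0xa748

0xa748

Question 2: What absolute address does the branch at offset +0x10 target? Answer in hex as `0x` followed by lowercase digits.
@+10  big-endian(17 f4) = 0x17f4
  top 5b → 0x2 → jmp [J]
  [10:0] imm=2036 (s11→-12) = #-12
  target = base 0xa742 + off 0x10 + 2 + imm -12 = 0xa748

0xa748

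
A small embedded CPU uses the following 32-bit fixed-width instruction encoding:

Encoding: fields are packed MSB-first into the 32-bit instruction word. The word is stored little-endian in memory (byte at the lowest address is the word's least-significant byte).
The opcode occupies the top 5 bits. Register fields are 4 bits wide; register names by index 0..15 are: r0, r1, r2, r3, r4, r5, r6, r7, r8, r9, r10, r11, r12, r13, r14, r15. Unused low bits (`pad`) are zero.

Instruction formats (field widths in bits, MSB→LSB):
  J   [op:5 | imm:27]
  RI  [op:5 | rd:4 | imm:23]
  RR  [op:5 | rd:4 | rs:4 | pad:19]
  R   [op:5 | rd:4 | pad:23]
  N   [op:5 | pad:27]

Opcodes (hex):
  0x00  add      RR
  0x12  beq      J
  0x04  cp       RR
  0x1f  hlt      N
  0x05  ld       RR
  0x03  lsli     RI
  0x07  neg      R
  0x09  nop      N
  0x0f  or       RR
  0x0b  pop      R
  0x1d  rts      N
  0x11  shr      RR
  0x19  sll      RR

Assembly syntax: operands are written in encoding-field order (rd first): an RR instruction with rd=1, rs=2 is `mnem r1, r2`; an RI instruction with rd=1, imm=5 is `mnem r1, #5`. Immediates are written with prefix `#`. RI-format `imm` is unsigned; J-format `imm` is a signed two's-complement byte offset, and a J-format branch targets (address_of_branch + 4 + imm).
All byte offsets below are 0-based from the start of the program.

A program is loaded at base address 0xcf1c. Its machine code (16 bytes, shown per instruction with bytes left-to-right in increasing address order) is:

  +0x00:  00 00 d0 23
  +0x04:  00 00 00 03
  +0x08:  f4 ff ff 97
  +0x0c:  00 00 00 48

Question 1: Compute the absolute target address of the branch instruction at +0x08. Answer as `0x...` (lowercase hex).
@+08  little-endian(f4 ff ff 97) = 0x97fffff4
  opcode bits[31:27]=0x12: beq/J
  [26:0] imm=134217716 (s27→-12) = #-12
  target = base 0xcf1c + off 0x08 + 4 + imm -12 = 0xcf1c

0xcf1c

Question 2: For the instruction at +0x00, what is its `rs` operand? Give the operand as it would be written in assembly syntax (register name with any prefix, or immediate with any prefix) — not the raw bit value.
r10

@+00  little-endian(00 00 d0 23) = 0x23d00000
  opcode bits[31:27]=0x4: cp/RR
  [26:23] rd=7 = r7
  [22:19] rs=10 = r10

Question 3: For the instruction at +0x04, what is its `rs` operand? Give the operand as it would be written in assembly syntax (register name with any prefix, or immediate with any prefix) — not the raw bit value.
r0

@+04  little-endian(00 00 00 03) = 0x03000000
  opcode bits[31:27]=0x0: add/RR
  rd@[26:23]=0x6 ⇒ r6
  rs@[22:19]=0x0 ⇒ r0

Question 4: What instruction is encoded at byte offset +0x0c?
+0x0c: 00 00 00 48 ⇒ word 0x48000000 (little)
  opcode bits[31:27]=0x9: nop/N

nop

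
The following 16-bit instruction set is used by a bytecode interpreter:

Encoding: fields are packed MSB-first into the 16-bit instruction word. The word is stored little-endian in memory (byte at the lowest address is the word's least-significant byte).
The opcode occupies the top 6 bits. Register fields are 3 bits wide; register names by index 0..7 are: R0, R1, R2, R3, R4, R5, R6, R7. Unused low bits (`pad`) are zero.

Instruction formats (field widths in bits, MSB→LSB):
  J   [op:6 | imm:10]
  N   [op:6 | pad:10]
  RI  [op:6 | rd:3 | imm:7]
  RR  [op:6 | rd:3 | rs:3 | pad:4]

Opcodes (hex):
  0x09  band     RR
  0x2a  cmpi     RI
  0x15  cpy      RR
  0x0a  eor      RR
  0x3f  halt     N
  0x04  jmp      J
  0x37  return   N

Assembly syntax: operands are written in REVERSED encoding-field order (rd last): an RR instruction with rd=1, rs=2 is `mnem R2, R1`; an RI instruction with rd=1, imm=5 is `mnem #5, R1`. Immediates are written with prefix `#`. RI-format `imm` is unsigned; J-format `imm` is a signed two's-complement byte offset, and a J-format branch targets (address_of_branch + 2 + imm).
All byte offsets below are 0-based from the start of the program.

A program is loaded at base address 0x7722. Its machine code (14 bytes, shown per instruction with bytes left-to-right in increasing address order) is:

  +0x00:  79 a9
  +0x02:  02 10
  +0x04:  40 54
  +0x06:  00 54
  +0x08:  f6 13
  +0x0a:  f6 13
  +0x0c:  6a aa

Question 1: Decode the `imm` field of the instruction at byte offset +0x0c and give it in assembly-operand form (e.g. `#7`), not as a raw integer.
#106

[0c] 6a aa → 0xaa6a
  opcode bits[15:10]=0x2a: cmpi/RI
  rd: (w>>7)&0x7=0x4 → R4
  imm: (w>>0)&0x7f=0x6a → #106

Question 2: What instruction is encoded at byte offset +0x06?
cpy R0, R0

+0x06: 00 54 ⇒ word 0x5400 (little)
  op=0x5400>>10=0x15 ⇒ cpy (RR)
  rd: (w>>7)&0x7=0x0 → R0
  rs: (w>>4)&0x7=0x0 → R0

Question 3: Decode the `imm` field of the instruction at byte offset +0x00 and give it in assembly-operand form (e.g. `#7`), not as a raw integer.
[00] 79 a9 → 0xa979
  opcode bits[15:10]=0x2a: cmpi/RI
  [9:7] rd=2 = R2
  [6:0] imm=121 = #121

#121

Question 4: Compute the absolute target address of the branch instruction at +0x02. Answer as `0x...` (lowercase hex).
[02] 02 10 → 0x1002
  opcode bits[15:10]=0x4: jmp/J
  imm: (w>>0)&0x3ff=0x2 → #2
  target = base 0x7722 + off 0x02 + 2 + imm 2 = 0x7728

0x7728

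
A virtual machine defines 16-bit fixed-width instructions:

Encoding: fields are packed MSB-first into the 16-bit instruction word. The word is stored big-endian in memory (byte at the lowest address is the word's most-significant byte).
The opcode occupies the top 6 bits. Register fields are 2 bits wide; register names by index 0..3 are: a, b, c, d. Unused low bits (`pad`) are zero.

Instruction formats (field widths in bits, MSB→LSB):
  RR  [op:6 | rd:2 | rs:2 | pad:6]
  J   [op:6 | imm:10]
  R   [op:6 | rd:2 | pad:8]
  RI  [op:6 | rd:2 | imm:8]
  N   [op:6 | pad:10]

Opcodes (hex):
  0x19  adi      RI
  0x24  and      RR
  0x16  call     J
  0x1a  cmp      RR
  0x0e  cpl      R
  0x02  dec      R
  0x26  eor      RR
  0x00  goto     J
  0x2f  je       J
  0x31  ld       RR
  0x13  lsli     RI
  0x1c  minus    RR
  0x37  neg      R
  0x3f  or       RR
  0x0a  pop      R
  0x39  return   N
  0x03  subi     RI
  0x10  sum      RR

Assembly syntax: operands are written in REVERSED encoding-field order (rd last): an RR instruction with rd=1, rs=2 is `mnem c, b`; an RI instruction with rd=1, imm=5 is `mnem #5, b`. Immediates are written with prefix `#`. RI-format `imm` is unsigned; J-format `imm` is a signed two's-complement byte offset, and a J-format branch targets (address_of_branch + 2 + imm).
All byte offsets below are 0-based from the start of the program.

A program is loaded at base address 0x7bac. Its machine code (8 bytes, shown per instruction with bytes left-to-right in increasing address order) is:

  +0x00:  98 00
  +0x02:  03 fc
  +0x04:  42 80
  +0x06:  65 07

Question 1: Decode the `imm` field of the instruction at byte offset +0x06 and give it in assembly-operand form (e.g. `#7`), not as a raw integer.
#7

off 0x06: read 65 07 as big → 0x6507
  opcode bits[15:10]=0x19: adi/RI
  [9:8] rd=1 = b
  [7:0] imm=7 = #7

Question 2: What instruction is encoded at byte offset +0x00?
eor a, a

[00] 98 00 → 0x9800
  op=0x9800>>10=0x26 ⇒ eor (RR)
  rd: (w>>8)&0x3=0x0 → a
  rs: (w>>6)&0x3=0x0 → a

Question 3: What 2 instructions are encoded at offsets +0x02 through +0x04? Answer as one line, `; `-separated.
off 0x02: read 03 fc as big → 0x03fc
  opcode bits[15:10]=0x0: goto/J
  imm: (w>>0)&0x3ff=0x3fc (s10→-4) → #-4
off 0x04: read 42 80 as big → 0x4280
  opcode bits[15:10]=0x10: sum/RR
  rd: (w>>8)&0x3=0x2 → c
  rs: (w>>6)&0x3=0x2 → c

goto #-4; sum c, c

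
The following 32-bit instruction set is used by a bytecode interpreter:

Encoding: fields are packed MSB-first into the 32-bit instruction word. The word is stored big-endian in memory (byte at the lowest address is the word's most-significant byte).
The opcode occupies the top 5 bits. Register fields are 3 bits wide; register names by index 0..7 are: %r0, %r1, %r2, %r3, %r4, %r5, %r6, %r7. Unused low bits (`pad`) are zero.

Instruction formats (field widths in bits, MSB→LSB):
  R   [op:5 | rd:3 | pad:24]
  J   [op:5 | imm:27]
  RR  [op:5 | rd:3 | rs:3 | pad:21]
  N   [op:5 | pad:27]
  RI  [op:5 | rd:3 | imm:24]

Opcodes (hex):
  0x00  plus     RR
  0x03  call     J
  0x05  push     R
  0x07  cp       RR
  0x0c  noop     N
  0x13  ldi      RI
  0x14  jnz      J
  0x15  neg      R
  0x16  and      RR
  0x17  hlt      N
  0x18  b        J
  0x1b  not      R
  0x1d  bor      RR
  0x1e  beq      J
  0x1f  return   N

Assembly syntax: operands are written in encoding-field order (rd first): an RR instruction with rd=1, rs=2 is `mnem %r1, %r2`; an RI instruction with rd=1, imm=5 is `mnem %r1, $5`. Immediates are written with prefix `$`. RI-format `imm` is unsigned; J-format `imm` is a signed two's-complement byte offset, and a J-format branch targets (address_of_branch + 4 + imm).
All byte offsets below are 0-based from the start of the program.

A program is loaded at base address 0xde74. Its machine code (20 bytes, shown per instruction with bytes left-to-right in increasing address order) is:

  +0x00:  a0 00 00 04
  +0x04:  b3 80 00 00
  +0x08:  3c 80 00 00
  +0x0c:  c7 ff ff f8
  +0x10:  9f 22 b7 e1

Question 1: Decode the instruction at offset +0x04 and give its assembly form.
and %r3, %r4

off 0x04: read b3 80 00 00 as big → 0xb3800000
  op=0xb3800000>>27=0x16 ⇒ and (RR)
  [26:24] rd=3 = %r3
  [23:21] rs=4 = %r4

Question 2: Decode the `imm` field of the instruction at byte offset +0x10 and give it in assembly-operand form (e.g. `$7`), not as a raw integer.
+0x10: 9f 22 b7 e1 ⇒ word 0x9f22b7e1 (big)
  opcode bits[31:27]=0x13: ldi/RI
  [26:24] rd=7 = %r7
  [23:0] imm=2275297 = $2275297

$2275297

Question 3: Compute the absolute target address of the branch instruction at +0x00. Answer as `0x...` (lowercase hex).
0xde7c

[00] a0 00 00 04 → 0xa0000004
  opcode bits[31:27]=0x14: jnz/J
  [26:0] imm=4 = $4
  target = base 0xde74 + off 0x00 + 4 + imm 4 = 0xde7c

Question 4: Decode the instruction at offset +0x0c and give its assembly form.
b $-8

[0c] c7 ff ff f8 → 0xc7fffff8
  opcode bits[31:27]=0x18: b/J
  imm@[26:0]=0x7fffff8 (s27→-8) ⇒ $-8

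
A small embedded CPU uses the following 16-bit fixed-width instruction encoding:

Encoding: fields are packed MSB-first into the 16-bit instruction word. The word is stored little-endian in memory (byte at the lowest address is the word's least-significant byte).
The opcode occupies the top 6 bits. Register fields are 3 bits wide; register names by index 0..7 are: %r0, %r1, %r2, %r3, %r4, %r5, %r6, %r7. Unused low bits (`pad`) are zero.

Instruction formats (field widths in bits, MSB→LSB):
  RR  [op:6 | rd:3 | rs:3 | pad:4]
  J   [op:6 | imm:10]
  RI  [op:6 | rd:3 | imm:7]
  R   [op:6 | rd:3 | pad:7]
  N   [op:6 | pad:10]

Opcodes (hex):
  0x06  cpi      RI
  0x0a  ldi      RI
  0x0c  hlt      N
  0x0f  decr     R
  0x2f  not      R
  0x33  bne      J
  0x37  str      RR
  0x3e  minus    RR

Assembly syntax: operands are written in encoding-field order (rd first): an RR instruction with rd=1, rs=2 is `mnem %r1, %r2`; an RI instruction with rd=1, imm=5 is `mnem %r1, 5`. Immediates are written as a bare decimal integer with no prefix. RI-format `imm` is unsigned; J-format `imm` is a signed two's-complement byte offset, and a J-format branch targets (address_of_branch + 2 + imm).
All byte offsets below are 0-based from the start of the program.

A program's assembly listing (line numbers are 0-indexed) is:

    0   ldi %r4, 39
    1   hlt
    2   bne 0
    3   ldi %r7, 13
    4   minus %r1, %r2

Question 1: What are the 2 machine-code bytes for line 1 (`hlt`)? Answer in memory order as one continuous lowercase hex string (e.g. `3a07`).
0030

line 1 (hlt): pack op=0xc:6|pad=0:10 = 0x3000; little→ 00 30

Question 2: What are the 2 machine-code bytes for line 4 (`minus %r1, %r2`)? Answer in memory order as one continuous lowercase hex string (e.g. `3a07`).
a0f8

4. minus fields op=0x3e:6|rd=1:3|rs=2:3|pad=0:4 → word f8a0h → a0 f8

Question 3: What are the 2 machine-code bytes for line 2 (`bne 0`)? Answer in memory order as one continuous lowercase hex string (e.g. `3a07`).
00cc

2. bne fields op=0x33:6|imm=0:10 → word cc00h → 00 cc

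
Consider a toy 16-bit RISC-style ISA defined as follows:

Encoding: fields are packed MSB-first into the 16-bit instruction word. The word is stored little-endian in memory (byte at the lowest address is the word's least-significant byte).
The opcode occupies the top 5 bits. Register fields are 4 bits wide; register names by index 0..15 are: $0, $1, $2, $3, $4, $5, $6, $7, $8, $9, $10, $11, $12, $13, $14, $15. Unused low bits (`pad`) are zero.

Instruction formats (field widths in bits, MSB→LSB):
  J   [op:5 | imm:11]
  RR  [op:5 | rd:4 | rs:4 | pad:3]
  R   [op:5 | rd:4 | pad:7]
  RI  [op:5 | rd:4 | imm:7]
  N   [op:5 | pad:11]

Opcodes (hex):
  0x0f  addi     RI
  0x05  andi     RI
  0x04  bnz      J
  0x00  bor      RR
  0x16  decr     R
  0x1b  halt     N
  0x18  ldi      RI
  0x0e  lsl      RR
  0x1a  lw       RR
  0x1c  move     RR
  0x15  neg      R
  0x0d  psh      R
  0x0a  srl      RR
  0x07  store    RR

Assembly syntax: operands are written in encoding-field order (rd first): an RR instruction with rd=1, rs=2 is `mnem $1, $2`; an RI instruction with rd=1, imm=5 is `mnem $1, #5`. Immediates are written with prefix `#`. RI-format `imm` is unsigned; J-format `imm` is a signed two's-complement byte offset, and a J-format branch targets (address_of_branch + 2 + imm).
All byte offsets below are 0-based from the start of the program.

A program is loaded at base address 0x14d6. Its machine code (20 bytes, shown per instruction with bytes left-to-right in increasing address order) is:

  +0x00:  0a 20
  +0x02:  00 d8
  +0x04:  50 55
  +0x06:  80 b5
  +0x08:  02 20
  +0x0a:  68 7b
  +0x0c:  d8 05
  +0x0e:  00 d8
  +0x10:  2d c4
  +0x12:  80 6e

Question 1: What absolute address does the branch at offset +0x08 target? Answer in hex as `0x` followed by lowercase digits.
+0x08: 02 20 ⇒ word 0x2002 (little)
  opcode bits[15:11]=0x4: bnz/J
  imm@[10:0]=0x2 ⇒ #2
  target = base 0x14d6 + off 0x08 + 2 + imm 2 = 0x14e2

0x14e2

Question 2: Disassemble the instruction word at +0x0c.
bor $11, $11

off 0x0c: read d8 05 as little → 0x05d8
  opcode bits[15:11]=0x0: bor/RR
  [10:7] rd=11 = $11
  [6:3] rs=11 = $11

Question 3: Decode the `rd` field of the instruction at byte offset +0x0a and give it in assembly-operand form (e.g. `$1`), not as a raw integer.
$6

[0a] 68 7b → 0x7b68
  op=0x7b68>>11=0xf ⇒ addi (RI)
  rd@[10:7]=0x6 ⇒ $6
  imm@[6:0]=0x68 ⇒ #104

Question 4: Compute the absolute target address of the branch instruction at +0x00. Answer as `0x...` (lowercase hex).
+0x00: 0a 20 ⇒ word 0x200a (little)
  opcode bits[15:11]=0x4: bnz/J
  [10:0] imm=10 = #10
  target = base 0x14d6 + off 0x00 + 2 + imm 10 = 0x14e2

0x14e2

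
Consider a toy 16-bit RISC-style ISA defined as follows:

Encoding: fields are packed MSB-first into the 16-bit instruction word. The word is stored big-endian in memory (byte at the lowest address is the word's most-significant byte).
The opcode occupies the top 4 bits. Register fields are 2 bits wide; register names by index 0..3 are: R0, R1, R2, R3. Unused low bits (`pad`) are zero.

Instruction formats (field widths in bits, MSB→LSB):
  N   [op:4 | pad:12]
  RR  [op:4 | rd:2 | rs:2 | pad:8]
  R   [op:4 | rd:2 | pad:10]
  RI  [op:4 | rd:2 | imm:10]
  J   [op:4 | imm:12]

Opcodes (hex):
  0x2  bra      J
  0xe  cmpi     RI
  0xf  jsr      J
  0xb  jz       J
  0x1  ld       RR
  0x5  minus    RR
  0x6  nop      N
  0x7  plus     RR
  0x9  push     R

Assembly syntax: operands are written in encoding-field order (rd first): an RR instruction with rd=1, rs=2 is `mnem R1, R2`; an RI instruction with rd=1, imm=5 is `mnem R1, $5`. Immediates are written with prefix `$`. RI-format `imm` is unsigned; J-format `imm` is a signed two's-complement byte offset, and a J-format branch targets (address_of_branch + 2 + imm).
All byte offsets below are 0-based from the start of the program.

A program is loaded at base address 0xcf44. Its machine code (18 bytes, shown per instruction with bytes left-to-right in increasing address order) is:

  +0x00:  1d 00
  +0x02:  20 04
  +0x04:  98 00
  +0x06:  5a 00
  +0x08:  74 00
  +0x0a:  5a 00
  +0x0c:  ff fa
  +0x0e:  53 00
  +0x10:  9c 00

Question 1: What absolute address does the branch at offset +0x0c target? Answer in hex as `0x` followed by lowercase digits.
+0x0c: ff fa ⇒ word 0xfffa (big)
  top 4b → 0xf → jsr [J]
  imm: (w>>0)&0xfff=0xffa (s12→-6) → $-6
  target = base 0xcf44 + off 0x0c + 2 + imm -6 = 0xcf4c

0xcf4c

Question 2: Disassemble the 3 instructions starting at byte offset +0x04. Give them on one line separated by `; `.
push R2; minus R2, R2; plus R1, R0

@+04  big-endian(98 00) = 0x9800
  top 4b → 0x9 → push [R]
  [11:10] rd=2 = R2
@+06  big-endian(5a 00) = 0x5a00
  top 4b → 0x5 → minus [RR]
  [11:10] rd=2 = R2
  [9:8] rs=2 = R2
@+08  big-endian(74 00) = 0x7400
  top 4b → 0x7 → plus [RR]
  [11:10] rd=1 = R1
  [9:8] rs=0 = R0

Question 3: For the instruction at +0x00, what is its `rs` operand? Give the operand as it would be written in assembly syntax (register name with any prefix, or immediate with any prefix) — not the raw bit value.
off 0x00: read 1d 00 as big → 0x1d00
  op=0x1d00>>12=0x1 ⇒ ld (RR)
  rd@[11:10]=0x3 ⇒ R3
  rs@[9:8]=0x1 ⇒ R1

R1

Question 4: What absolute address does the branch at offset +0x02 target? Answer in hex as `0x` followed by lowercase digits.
+0x02: 20 04 ⇒ word 0x2004 (big)
  op=0x2004>>12=0x2 ⇒ bra (J)
  imm@[11:0]=0x4 ⇒ $4
  target = base 0xcf44 + off 0x02 + 2 + imm 4 = 0xcf4c

0xcf4c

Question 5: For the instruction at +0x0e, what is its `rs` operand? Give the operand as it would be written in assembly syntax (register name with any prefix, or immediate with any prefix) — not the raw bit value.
[0e] 53 00 → 0x5300
  op=0x5300>>12=0x5 ⇒ minus (RR)
  [11:10] rd=0 = R0
  [9:8] rs=3 = R3

R3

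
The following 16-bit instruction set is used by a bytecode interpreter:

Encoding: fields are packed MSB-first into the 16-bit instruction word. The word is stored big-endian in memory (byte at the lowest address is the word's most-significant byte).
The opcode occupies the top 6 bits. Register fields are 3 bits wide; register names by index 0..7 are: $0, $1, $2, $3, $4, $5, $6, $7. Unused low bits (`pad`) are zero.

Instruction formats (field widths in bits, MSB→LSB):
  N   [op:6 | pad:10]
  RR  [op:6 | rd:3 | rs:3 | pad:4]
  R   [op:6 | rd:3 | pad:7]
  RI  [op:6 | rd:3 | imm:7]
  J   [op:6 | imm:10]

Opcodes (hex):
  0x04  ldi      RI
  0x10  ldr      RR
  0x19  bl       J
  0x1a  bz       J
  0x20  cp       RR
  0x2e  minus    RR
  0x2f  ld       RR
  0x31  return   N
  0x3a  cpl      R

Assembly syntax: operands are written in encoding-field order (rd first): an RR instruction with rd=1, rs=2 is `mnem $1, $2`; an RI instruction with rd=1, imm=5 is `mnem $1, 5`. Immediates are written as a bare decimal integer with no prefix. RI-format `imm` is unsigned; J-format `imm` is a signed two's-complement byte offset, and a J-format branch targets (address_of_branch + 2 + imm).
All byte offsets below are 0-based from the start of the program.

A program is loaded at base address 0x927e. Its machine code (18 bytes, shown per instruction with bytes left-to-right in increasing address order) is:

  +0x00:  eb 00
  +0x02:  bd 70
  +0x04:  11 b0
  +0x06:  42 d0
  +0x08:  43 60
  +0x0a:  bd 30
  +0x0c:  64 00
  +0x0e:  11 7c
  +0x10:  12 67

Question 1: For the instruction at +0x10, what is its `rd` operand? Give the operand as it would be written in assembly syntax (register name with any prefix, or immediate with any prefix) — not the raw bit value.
@+10  big-endian(12 67) = 0x1267
  top 6b → 0x4 → ldi [RI]
  [9:7] rd=4 = $4
  [6:0] imm=103 = 103

$4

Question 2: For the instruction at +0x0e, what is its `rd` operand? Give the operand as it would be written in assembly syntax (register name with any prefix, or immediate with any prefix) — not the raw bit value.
+0x0e: 11 7c ⇒ word 0x117c (big)
  top 6b → 0x4 → ldi [RI]
  [9:7] rd=2 = $2
  [6:0] imm=124 = 124

$2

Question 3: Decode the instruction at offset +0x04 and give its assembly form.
ldi $3, 48

off 0x04: read 11 b0 as big → 0x11b0
  op=0x11b0>>10=0x4 ⇒ ldi (RI)
  rd@[9:7]=0x3 ⇒ $3
  imm@[6:0]=0x30 ⇒ 48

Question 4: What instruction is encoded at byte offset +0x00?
cpl $6

+0x00: eb 00 ⇒ word 0xeb00 (big)
  opcode bits[15:10]=0x3a: cpl/R
  rd: (w>>7)&0x7=0x6 → $6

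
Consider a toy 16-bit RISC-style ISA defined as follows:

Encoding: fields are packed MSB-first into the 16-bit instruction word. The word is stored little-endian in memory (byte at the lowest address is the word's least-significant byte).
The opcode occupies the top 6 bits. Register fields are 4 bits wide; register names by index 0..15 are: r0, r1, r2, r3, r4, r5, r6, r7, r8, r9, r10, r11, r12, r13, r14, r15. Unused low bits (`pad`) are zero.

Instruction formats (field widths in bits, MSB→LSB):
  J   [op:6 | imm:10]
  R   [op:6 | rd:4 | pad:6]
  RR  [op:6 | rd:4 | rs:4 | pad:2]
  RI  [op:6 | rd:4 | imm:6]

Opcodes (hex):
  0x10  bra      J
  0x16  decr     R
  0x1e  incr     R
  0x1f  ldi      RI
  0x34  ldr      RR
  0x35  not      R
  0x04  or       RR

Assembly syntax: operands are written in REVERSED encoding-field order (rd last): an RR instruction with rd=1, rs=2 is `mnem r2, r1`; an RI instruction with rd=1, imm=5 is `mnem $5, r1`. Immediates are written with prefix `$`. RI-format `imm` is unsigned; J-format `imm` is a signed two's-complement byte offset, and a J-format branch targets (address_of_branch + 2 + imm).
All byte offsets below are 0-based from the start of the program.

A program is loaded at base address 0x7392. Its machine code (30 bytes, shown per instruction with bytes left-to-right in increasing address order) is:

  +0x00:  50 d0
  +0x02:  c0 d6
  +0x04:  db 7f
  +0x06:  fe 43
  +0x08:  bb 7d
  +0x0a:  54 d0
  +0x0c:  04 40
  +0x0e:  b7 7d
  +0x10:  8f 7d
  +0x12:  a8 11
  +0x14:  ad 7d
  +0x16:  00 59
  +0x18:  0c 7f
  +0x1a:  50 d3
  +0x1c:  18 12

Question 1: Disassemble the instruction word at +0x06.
+0x06: fe 43 ⇒ word 0x43fe (little)
  op=0x43fe>>10=0x10 ⇒ bra (J)
  imm: (w>>0)&0x3ff=0x3fe (s10→-2) → $-2

bra $-2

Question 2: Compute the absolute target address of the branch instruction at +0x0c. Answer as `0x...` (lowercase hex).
off 0x0c: read 04 40 as little → 0x4004
  opcode bits[15:10]=0x10: bra/J
  [9:0] imm=4 = $4
  target = base 0x7392 + off 0x0c + 2 + imm 4 = 0x73a4

0x73a4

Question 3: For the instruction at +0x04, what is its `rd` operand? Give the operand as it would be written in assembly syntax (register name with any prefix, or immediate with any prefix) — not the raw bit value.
r15

+0x04: db 7f ⇒ word 0x7fdb (little)
  opcode bits[15:10]=0x1f: ldi/RI
  [9:6] rd=15 = r15
  [5:0] imm=27 = $27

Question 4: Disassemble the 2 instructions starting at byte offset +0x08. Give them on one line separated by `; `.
ldi $59, r6; ldr r5, r1

+0x08: bb 7d ⇒ word 0x7dbb (little)
  opcode bits[15:10]=0x1f: ldi/RI
  rd: (w>>6)&0xf=0x6 → r6
  imm: (w>>0)&0x3f=0x3b → $59
+0x0a: 54 d0 ⇒ word 0xd054 (little)
  opcode bits[15:10]=0x34: ldr/RR
  rd: (w>>6)&0xf=0x1 → r1
  rs: (w>>2)&0xf=0x5 → r5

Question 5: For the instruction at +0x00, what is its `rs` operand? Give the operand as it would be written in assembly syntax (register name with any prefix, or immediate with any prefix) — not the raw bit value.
@+00  little-endian(50 d0) = 0xd050
  top 6b → 0x34 → ldr [RR]
  rd@[9:6]=0x1 ⇒ r1
  rs@[5:2]=0x4 ⇒ r4

r4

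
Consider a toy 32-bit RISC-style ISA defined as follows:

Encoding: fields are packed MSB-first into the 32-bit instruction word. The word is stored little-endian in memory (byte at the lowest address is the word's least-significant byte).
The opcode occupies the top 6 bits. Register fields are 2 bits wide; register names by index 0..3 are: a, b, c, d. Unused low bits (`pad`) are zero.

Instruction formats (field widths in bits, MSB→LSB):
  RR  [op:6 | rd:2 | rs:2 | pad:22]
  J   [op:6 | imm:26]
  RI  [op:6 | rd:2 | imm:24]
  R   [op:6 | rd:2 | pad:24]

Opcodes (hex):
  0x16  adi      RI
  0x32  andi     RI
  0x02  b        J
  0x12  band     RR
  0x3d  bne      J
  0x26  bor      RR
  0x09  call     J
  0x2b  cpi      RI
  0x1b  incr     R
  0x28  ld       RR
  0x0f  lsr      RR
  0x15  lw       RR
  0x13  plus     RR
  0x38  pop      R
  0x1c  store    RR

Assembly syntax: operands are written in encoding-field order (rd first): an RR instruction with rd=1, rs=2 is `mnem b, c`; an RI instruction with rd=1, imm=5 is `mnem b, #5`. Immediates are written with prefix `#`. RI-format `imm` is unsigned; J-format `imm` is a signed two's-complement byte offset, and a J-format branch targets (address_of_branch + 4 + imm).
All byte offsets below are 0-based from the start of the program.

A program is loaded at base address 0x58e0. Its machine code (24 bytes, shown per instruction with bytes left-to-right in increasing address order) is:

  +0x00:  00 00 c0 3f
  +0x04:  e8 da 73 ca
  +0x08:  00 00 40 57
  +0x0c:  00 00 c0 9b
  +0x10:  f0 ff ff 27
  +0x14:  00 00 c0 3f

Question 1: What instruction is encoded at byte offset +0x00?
lsr d, d

off 0x00: read 00 00 c0 3f as little → 0x3fc00000
  op=0x3fc00000>>26=0xf ⇒ lsr (RR)
  rd@[25:24]=0x3 ⇒ d
  rs@[23:22]=0x3 ⇒ d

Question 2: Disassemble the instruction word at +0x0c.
+0x0c: 00 00 c0 9b ⇒ word 0x9bc00000 (little)
  top 6b → 0x26 → bor [RR]
  [25:24] rd=3 = d
  [23:22] rs=3 = d

bor d, d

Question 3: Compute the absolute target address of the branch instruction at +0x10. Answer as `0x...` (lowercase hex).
0x58e4

[10] f0 ff ff 27 → 0x27fffff0
  op=0x27fffff0>>26=0x9 ⇒ call (J)
  imm: (w>>0)&0x3ffffff=0x3fffff0 (s26→-16) → #-16
  target = base 0x58e0 + off 0x10 + 4 + imm -16 = 0x58e4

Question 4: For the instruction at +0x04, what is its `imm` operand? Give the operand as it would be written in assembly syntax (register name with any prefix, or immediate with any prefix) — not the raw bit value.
#7592680

@+04  little-endian(e8 da 73 ca) = 0xca73dae8
  op=0xca73dae8>>26=0x32 ⇒ andi (RI)
  [25:24] rd=2 = c
  [23:0] imm=7592680 = #7592680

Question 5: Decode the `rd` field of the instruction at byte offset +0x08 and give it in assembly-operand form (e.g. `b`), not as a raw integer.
d

+0x08: 00 00 40 57 ⇒ word 0x57400000 (little)
  opcode bits[31:26]=0x15: lw/RR
  rd: (w>>24)&0x3=0x3 → d
  rs: (w>>22)&0x3=0x1 → b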